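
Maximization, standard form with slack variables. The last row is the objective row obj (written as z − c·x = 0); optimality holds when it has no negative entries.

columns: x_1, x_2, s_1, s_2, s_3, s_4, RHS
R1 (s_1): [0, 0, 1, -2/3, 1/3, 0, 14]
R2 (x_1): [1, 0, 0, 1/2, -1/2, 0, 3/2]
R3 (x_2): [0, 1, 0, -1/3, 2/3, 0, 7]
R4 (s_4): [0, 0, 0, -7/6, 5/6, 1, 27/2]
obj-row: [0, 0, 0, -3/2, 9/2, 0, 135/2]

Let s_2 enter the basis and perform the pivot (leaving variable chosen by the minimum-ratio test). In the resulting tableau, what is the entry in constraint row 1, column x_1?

Ratio test on column s_2 — row 1: entry -2/3 ≤ 0; row 2: (3/2)/(1/2) = 3; row 3: entry -1/3 ≤ 0; row 4: entry -7/6 ≤ 0. Minimum is 3 at row 2 (x_1 leaves); pivot element 1/2.
Divide row 2 by 1/2; eliminate column s_2 from the other rows.
Row 1 update in column x_1: 0 − (-2/3)·2 = 4/3.

4/3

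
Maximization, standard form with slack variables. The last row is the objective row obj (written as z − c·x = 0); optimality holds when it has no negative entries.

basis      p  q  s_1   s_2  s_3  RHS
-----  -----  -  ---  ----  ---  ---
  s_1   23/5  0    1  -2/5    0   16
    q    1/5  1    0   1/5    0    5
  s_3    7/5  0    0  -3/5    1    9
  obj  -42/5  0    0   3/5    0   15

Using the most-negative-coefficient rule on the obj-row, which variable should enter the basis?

p

Negative obj-row entries: p: -42/5.
The most negative is -42/5 in column p, so p enters.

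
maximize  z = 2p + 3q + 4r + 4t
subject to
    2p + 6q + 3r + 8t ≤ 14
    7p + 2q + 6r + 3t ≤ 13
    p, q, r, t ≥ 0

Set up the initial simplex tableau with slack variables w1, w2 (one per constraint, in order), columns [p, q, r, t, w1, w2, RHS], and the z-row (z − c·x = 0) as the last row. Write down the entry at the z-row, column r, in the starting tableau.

-4

The z-row carries the negated objective coefficients: the r entry is -4.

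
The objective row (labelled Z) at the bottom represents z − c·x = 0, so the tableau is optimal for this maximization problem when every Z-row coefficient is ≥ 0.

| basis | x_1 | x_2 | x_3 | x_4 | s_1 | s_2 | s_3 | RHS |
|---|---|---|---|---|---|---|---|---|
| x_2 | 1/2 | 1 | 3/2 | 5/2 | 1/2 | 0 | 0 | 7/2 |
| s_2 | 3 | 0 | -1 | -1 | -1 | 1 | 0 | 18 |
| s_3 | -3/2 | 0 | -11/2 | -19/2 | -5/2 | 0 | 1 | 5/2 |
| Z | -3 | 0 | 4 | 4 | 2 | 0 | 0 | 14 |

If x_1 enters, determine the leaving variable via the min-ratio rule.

s_2

Column x_1 entries and ratios — x_2: (7/2)/(1/2) = 7; s_2: 18/3 = 6; s_3: -3/2 ≤ 0, skip.
Smallest ratio is 6 in the row of s_2, so s_2 leaves.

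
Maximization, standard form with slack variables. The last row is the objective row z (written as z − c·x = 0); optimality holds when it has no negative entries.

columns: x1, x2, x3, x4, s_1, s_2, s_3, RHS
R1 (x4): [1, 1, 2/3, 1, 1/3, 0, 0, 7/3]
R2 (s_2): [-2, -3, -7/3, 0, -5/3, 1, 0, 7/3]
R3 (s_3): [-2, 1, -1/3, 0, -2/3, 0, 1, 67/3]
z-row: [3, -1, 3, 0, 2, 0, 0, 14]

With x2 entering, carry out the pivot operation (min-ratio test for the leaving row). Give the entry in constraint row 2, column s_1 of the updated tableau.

Ratio test on column x2 — row 1: (7/3)/1 = 7/3; row 2: entry -3 ≤ 0; row 3: (67/3)/1 = 67/3. Minimum is 7/3 at row 1 (x4 leaves); pivot element 1.
Divide row 1 by 1; eliminate column x2 from the other rows.
Row 2 update in column s_1: -5/3 − (-3)·(1/3) = -2/3.

-2/3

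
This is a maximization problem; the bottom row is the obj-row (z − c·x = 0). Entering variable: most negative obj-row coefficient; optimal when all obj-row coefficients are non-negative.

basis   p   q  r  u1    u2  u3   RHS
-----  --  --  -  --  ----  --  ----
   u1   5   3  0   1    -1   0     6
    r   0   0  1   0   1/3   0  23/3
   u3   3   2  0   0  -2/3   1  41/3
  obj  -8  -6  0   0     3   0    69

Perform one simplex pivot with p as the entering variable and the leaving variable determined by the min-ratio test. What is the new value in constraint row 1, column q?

Ratio test on column p — row 1: 6/5 = 6/5; row 2: entry 0 ≤ 0; row 3: (41/3)/3 = 41/9. Minimum is 6/5 at row 1 (u1 leaves); pivot element 5.
Divide row 1 by 5; eliminate column p from the other rows.
In the new row 1, the q entry is the old entry divided by the pivot: 3/5 = 3/5.

3/5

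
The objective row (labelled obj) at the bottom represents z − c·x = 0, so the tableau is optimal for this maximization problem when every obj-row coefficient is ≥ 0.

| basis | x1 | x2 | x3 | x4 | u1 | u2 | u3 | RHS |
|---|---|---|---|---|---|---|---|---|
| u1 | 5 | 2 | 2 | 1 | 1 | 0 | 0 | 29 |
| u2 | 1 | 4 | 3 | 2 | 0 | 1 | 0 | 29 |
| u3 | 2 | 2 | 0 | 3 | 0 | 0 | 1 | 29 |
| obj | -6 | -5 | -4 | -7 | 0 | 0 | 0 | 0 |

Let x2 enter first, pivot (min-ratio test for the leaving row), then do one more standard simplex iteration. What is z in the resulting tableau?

Ratio test on column x2 — row 1: 29/2 = 29/2; row 2: 29/4 = 29/4; row 3: 29/2 = 29/2. Minimum is 29/4 at row 2 (u2 leaves); pivot element 4.
Pivot on row 2; the obj-row RHS becomes 0 − (-5)·(29/4) = 145/4.
Next entering variable (most negative obj-row entry -19/4): x1.
Ratio test on column x1 — row 1: (29/2)/(9/2) = 29/9; row 2: (29/4)/(1/4) = 29; row 3: (29/2)/(3/2) = 29/3. Minimum is 29/9 at row 1 (u1 leaves); pivot element 9/2.
After the second pivot the obj-row RHS is 145/4 − (-19/4)·(29/9) = 464/9.

464/9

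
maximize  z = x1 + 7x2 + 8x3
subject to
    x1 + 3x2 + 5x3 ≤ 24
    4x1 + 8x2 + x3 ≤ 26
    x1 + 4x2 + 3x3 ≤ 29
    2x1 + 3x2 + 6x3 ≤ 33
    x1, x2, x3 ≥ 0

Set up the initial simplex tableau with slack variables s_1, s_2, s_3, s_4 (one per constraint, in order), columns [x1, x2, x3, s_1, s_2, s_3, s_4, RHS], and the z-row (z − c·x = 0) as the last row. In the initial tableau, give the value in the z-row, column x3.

-8

The z-row carries the negated objective coefficients: the x3 entry is -8.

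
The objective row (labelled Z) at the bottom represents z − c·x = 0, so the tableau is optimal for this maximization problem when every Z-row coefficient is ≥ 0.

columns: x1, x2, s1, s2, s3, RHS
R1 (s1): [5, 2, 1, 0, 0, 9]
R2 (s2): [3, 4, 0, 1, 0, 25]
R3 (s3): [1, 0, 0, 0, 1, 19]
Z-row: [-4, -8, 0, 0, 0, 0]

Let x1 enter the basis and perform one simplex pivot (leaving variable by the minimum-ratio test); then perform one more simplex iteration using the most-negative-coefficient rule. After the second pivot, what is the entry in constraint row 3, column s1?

0

Ratio test on column x1 — row 1: 9/5 = 9/5; row 2: 25/3 = 25/3; row 3: 19/1 = 19. Minimum is 9/5 at row 1 (s1 leaves); pivot element 5.
Divide row 1 by 5; eliminate column x1 from the other rows.
Second iteration: most negative Z-row entry is -32/5 in column x2, so x2 enters.
Ratio test on column x2 — row 1: (9/5)/(2/5) = 9/2; row 2: (98/5)/(14/5) = 7; row 3: entry -2/5 ≤ 0. Minimum is 9/2 at row 1 (x1 leaves); pivot element 2/5.
Divide row 1 by 2/5; eliminate column x2 from the other rows.
After both pivots, the entry at constraint row 3, column s1 is 0.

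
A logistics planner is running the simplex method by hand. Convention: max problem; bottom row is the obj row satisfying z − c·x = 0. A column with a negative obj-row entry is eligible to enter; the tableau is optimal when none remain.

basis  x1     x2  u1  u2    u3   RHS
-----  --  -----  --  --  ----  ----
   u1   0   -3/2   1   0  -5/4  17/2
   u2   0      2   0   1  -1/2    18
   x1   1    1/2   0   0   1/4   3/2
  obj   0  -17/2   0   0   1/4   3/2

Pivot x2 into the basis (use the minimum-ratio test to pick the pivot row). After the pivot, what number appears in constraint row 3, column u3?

Ratio test on column x2 — row 1: entry -3/2 ≤ 0; row 2: 18/2 = 9; row 3: (3/2)/(1/2) = 3. Minimum is 3 at row 3 (x1 leaves); pivot element 1/2.
Divide row 3 by 1/2; eliminate column x2 from the other rows.
In the new row 3, the u3 entry is the old entry divided by the pivot: (1/4)/(1/2) = 1/2.

1/2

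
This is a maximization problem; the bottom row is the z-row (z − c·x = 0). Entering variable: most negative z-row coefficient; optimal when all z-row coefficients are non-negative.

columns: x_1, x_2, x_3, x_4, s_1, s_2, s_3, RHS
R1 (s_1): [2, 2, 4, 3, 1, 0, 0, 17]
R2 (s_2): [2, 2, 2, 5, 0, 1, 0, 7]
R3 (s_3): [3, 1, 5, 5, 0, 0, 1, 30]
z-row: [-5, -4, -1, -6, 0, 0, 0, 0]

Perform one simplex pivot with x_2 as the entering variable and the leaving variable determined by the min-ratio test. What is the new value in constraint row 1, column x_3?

Ratio test on column x_2 — row 1: 17/2 = 17/2; row 2: 7/2 = 7/2; row 3: 30/1 = 30. Minimum is 7/2 at row 2 (s_2 leaves); pivot element 2.
Divide row 2 by 2; eliminate column x_2 from the other rows.
Row 1 update in column x_3: 4 − 2·1 = 2.

2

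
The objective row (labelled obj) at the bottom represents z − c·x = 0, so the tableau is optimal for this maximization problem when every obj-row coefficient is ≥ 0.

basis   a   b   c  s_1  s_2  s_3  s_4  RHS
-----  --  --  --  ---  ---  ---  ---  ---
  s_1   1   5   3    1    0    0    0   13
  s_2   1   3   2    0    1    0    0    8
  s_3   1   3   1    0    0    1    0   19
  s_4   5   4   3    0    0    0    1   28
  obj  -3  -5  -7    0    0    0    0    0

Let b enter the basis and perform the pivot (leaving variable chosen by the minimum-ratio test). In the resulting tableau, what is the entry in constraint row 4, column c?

3/5

Ratio test on column b — row 1: 13/5 = 13/5; row 2: 8/3 = 8/3; row 3: 19/3 = 19/3; row 4: 28/4 = 7. Minimum is 13/5 at row 1 (s_1 leaves); pivot element 5.
Divide row 1 by 5; eliminate column b from the other rows.
Row 4 update in column c: 3 − 4·(3/5) = 3/5.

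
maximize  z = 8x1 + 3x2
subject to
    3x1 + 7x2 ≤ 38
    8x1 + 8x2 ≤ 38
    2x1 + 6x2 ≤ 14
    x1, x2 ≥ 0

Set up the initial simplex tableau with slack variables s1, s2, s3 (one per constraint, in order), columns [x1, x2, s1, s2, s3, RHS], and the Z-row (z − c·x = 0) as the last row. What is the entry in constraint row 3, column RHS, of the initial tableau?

14

The RHS of constraint 3 is b_3 = 14.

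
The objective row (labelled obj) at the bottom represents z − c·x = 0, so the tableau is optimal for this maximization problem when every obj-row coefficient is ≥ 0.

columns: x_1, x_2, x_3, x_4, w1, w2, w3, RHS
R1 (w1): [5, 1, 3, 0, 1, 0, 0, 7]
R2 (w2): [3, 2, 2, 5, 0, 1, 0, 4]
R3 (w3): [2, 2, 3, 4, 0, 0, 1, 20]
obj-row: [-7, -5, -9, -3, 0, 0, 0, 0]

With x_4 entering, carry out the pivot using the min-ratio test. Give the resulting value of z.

Ratio test on column x_4 — row 1: entry 0 ≤ 0; row 2: 4/5 = 4/5; row 3: 20/4 = 5. Minimum is 4/5 at row 2 (w2 leaves); pivot element 5.
Pivot on row 2; the obj-row RHS becomes 0 − (-3)·(4/5) = 12/5.

12/5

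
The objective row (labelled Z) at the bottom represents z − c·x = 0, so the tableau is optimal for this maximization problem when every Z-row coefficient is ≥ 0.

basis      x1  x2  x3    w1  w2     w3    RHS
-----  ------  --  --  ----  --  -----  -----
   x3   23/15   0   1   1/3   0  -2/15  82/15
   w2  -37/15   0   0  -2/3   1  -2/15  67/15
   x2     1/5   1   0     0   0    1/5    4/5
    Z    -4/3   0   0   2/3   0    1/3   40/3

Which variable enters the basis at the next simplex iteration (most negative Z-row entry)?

Negative Z-row entries: x1: -4/3.
The most negative is -4/3 in column x1, so x1 enters.

x1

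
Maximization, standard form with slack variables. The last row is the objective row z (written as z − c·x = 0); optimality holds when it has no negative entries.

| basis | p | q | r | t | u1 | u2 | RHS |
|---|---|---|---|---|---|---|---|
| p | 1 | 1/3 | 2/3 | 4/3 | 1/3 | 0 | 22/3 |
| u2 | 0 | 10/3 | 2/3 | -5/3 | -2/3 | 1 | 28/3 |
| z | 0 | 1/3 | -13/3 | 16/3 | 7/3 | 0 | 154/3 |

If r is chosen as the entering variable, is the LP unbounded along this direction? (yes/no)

no

Column r has positive entries in row(s) 1, 2, so the ratio test bounds it — not unbounded.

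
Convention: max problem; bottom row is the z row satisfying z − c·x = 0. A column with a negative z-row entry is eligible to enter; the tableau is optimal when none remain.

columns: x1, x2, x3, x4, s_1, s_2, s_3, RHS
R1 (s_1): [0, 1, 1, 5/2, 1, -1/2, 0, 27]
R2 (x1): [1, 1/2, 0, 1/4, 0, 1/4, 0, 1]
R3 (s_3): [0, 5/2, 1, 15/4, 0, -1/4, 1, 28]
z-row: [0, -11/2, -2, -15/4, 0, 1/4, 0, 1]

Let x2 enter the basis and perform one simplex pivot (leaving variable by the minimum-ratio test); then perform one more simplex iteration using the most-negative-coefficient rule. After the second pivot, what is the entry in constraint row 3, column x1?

Ratio test on column x2 — row 1: 27/1 = 27; row 2: 1/(1/2) = 2; row 3: 28/(5/2) = 56/5. Minimum is 2 at row 2 (x1 leaves); pivot element 1/2.
Divide row 2 by 1/2; eliminate column x2 from the other rows.
Second iteration: most negative z-row entry is -2 in column x3, so x3 enters.
Ratio test on column x3 — row 1: 25/1 = 25; row 2: entry 0 ≤ 0; row 3: 23/1 = 23. Minimum is 23 at row 3 (s_3 leaves); pivot element 1.
Divide row 3 by 1; eliminate column x3 from the other rows.
After both pivots, the entry at constraint row 3, column x1 is -5.

-5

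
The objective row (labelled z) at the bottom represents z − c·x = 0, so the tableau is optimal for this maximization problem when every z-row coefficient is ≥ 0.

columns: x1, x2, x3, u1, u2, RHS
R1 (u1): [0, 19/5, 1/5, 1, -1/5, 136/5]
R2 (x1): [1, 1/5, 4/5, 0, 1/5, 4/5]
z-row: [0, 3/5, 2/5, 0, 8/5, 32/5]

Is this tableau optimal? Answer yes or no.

yes

Every z-row coefficient is ≥ 0, so the tableau is optimal.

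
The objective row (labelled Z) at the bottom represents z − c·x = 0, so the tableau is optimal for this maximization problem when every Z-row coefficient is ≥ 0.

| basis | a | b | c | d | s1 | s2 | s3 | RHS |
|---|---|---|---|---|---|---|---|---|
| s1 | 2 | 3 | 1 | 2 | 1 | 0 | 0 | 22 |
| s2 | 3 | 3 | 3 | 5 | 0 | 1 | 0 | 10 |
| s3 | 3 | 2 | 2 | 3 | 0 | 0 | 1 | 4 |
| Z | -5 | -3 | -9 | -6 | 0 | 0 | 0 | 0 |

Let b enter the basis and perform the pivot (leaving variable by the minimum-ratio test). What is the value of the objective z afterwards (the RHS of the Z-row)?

6

Ratio test on column b — row 1: 22/3 = 22/3; row 2: 10/3 = 10/3; row 3: 4/2 = 2. Minimum is 2 at row 3 (s3 leaves); pivot element 2.
Pivot on row 3; the Z-row RHS becomes 0 − (-3)·2 = 6.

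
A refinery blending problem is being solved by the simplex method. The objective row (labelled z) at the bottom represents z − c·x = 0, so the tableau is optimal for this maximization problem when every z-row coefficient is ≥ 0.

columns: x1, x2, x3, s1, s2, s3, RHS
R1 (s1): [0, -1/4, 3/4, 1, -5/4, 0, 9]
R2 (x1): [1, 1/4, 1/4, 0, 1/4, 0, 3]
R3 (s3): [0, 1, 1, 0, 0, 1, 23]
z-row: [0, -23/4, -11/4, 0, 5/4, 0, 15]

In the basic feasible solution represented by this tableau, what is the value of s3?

s3 is basic (row 3); its value is the RHS of that row, 23.

23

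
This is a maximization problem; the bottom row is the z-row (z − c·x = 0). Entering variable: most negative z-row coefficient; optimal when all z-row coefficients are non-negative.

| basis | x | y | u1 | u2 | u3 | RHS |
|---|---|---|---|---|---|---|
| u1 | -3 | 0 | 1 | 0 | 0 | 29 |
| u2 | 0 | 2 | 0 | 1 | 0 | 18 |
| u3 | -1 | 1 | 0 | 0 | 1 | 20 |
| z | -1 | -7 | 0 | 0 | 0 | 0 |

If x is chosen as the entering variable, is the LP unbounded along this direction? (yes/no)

yes

Every constraint-row entry in column x is ≤ 0, so increasing x is unbounded.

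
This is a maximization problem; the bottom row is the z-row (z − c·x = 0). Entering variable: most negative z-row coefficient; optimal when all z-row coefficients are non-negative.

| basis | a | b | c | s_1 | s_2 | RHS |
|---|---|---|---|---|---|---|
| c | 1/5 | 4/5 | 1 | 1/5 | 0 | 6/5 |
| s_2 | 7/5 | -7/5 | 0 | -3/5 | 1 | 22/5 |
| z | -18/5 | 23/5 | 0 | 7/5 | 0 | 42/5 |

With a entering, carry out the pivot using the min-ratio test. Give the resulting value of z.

138/7

Ratio test on column a — row 1: (6/5)/(1/5) = 6; row 2: (22/5)/(7/5) = 22/7. Minimum is 22/7 at row 2 (s_2 leaves); pivot element 7/5.
Pivot on row 2; the z-row RHS becomes 42/5 − (-18/5)·(22/7) = 138/7.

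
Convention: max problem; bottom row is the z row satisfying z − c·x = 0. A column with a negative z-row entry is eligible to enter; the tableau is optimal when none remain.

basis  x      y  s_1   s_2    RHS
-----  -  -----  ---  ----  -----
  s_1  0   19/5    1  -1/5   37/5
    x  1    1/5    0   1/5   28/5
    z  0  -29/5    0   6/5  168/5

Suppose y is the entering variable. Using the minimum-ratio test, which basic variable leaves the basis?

s_1

Column y entries and ratios — s_1: (37/5)/(19/5) = 37/19; x: (28/5)/(1/5) = 28.
Smallest ratio is 37/19 in the row of s_1, so s_1 leaves.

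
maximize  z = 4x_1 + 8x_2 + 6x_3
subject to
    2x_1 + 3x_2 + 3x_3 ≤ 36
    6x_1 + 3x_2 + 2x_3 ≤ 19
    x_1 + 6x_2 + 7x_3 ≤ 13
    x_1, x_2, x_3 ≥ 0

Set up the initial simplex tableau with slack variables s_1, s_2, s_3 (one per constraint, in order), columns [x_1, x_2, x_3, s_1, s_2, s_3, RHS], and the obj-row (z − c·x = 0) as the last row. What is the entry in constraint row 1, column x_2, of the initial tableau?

3

Constraint 1 has coefficient 3 on x_2.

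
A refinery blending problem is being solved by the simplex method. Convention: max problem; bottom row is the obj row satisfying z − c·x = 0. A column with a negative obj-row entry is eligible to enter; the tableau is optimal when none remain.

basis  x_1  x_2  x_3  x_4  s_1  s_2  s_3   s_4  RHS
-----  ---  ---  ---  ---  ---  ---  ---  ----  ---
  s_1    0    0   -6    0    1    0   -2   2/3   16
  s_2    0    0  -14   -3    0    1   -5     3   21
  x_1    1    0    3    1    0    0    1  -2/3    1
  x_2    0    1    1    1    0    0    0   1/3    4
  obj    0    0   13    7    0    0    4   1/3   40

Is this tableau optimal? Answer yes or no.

yes

Every obj-row coefficient is ≥ 0, so the tableau is optimal.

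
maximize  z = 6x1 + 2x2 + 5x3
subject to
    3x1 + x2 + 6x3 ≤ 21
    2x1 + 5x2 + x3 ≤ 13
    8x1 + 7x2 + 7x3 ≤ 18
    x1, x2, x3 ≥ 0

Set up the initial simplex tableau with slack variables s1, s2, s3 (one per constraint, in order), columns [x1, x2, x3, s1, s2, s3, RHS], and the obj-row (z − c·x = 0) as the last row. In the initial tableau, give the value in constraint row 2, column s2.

Slack s2 belongs to constraint 2; its column is the unit vector e_2, so the entry in row 2 is 1.

1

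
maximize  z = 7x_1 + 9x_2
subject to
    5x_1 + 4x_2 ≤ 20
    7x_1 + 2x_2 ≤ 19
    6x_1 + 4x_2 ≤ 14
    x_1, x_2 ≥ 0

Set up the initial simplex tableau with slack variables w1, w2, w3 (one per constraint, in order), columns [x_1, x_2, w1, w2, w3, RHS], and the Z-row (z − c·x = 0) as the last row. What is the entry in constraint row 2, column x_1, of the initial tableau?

Constraint 2 has coefficient 7 on x_1.

7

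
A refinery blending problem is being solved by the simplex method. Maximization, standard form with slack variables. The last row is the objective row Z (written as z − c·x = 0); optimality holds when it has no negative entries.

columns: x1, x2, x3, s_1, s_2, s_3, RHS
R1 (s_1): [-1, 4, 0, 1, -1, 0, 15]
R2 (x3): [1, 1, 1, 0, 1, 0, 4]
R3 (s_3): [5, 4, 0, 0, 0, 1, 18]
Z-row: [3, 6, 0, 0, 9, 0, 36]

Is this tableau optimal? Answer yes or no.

yes

Every Z-row coefficient is ≥ 0, so the tableau is optimal.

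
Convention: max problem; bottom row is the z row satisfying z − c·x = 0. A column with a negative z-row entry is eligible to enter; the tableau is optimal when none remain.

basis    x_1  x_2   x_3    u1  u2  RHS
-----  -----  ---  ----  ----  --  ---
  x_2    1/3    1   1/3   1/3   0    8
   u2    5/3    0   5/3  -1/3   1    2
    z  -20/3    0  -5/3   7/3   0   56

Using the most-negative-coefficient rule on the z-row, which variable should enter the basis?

Negative z-row entries: x_1: -20/3, x_3: -5/3.
The most negative is -20/3 in column x_1, so x_1 enters.

x_1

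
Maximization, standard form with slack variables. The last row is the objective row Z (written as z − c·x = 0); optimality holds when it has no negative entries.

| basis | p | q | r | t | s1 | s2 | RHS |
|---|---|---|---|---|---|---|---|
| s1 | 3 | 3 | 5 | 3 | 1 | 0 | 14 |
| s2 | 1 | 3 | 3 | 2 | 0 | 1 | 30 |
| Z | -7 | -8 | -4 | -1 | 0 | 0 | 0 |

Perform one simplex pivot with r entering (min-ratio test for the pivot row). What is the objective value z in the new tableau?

Ratio test on column r — row 1: 14/5 = 14/5; row 2: 30/3 = 10. Minimum is 14/5 at row 1 (s1 leaves); pivot element 5.
Pivot on row 1; the Z-row RHS becomes 0 − (-4)·(14/5) = 56/5.

56/5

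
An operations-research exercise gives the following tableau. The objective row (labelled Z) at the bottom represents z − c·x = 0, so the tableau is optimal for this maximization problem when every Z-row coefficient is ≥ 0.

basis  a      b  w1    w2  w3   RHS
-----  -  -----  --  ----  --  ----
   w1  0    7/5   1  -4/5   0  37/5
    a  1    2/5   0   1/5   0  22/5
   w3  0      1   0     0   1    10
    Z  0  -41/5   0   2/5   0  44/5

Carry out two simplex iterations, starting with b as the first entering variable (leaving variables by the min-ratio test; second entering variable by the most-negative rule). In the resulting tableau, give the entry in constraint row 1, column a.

4/3

Ratio test on column b — row 1: (37/5)/(7/5) = 37/7; row 2: (22/5)/(2/5) = 11; row 3: 10/1 = 10. Minimum is 37/7 at row 1 (w1 leaves); pivot element 7/5.
Divide row 1 by 7/5; eliminate column b from the other rows.
Second iteration: most negative Z-row entry is -30/7 in column w2, so w2 enters.
Ratio test on column w2 — row 1: entry -4/7 ≤ 0; row 2: (16/7)/(3/7) = 16/3; row 3: (33/7)/(4/7) = 33/4. Minimum is 16/3 at row 2 (a leaves); pivot element 3/7.
Divide row 2 by 3/7; eliminate column w2 from the other rows.
After both pivots, the entry at constraint row 1, column a is 4/3.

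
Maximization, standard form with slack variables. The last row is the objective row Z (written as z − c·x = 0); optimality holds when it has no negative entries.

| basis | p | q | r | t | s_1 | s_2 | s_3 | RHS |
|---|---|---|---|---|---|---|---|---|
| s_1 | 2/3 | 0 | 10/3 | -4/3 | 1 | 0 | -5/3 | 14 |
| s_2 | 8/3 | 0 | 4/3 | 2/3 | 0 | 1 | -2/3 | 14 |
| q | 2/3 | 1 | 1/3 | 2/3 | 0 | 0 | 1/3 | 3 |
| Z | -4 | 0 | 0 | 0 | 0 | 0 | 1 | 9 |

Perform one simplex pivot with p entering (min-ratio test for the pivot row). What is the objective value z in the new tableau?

27

Ratio test on column p — row 1: 14/(2/3) = 21; row 2: 14/(8/3) = 21/4; row 3: 3/(2/3) = 9/2. Minimum is 9/2 at row 3 (q leaves); pivot element 2/3.
Pivot on row 3; the Z-row RHS becomes 9 − (-4)·(9/2) = 27.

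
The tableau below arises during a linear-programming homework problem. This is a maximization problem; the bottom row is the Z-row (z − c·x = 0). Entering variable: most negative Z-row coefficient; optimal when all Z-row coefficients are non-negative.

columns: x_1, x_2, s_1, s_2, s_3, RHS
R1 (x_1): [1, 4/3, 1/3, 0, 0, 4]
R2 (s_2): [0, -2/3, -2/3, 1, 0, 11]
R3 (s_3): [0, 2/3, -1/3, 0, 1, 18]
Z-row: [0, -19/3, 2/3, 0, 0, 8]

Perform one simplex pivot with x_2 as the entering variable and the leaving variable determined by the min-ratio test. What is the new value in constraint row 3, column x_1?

Ratio test on column x_2 — row 1: 4/(4/3) = 3; row 2: entry -2/3 ≤ 0; row 3: 18/(2/3) = 27. Minimum is 3 at row 1 (x_1 leaves); pivot element 4/3.
Divide row 1 by 4/3; eliminate column x_2 from the other rows.
Row 3 update in column x_1: 0 − (2/3)·(3/4) = -1/2.

-1/2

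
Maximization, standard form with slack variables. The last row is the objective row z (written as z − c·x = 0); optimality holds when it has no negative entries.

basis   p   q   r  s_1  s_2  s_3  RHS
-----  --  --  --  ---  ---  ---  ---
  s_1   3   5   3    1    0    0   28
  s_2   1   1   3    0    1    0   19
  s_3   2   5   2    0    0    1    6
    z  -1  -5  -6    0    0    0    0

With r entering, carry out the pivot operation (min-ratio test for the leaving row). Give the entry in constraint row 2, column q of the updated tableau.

-13/2

Ratio test on column r — row 1: 28/3 = 28/3; row 2: 19/3 = 19/3; row 3: 6/2 = 3. Minimum is 3 at row 3 (s_3 leaves); pivot element 2.
Divide row 3 by 2; eliminate column r from the other rows.
Row 2 update in column q: 1 − 3·(5/2) = -13/2.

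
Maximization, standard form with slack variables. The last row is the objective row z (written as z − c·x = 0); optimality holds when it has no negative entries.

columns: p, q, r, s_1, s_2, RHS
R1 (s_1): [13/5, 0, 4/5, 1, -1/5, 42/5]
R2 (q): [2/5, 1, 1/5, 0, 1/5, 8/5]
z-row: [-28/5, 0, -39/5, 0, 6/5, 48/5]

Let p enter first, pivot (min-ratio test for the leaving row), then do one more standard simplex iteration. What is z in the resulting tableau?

52

Ratio test on column p — row 1: (42/5)/(13/5) = 42/13; row 2: (8/5)/(2/5) = 4. Minimum is 42/13 at row 1 (s_1 leaves); pivot element 13/5.
Pivot on row 1; the z-row RHS becomes 48/5 − (-28/5)·(42/13) = 360/13.
Next entering variable (most negative z-row entry -79/13): r.
Ratio test on column r — row 1: (42/13)/(4/13) = 21/2; row 2: (4/13)/(1/13) = 4. Minimum is 4 at row 2 (q leaves); pivot element 1/13.
After the second pivot the z-row RHS is 360/13 − (-79/13)·4 = 52.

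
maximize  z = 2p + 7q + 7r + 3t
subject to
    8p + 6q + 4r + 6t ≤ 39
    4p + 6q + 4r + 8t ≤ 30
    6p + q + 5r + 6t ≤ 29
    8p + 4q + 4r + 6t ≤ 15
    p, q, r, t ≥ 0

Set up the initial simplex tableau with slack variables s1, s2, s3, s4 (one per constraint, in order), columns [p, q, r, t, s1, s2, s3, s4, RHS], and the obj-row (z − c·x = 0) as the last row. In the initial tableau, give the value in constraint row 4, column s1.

Slack s1 belongs to constraint 1; its column is the unit vector e_1, so the entry in row 4 is 0.

0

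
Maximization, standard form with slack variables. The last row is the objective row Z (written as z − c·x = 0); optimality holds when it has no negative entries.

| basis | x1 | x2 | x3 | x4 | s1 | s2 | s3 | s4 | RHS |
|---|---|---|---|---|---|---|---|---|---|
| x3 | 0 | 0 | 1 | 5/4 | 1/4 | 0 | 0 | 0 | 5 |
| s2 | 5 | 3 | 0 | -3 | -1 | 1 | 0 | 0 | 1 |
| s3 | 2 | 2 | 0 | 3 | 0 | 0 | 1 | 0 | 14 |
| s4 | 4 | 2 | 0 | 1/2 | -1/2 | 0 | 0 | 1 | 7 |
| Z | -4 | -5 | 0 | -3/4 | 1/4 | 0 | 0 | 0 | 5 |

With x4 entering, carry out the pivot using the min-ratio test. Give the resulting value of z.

8

Ratio test on column x4 — row 1: 5/(5/4) = 4; row 2: entry -3 ≤ 0; row 3: 14/3 = 14/3; row 4: 7/(1/2) = 14. Minimum is 4 at row 1 (x3 leaves); pivot element 5/4.
Pivot on row 1; the Z-row RHS becomes 5 − (-3/4)·4 = 8.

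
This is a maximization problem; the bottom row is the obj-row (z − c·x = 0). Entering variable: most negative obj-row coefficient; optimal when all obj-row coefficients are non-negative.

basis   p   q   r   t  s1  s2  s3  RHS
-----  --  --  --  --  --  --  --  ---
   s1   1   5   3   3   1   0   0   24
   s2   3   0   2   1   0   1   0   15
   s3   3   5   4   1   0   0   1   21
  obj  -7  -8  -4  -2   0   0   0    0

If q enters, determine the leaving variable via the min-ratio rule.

Column q entries and ratios — s1: 24/5 = 24/5; s2: 0 ≤ 0, skip; s3: 21/5 = 21/5.
Smallest ratio is 21/5 in the row of s3, so s3 leaves.

s3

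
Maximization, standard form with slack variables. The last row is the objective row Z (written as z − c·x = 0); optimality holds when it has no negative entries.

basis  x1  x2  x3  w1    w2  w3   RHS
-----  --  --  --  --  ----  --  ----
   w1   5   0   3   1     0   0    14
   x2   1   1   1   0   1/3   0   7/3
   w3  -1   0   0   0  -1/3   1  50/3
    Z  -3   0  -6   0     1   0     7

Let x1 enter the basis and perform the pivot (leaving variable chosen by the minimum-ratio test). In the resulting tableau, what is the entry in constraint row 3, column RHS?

19

Ratio test on column x1 — row 1: 14/5 = 14/5; row 2: (7/3)/1 = 7/3; row 3: entry -1 ≤ 0. Minimum is 7/3 at row 2 (x2 leaves); pivot element 1.
Divide row 2 by 1; eliminate column x1 from the other rows.
Row 3 update in column RHS: 50/3 − (-1)·(7/3) = 19.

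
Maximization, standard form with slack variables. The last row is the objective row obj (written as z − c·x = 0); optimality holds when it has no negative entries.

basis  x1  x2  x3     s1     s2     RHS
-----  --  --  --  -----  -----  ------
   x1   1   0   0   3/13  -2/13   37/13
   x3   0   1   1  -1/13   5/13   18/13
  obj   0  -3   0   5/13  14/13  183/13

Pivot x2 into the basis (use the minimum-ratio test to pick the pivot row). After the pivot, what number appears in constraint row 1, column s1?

3/13

Ratio test on column x2 — row 1: entry 0 ≤ 0; row 2: (18/13)/1 = 18/13. Minimum is 18/13 at row 2 (x3 leaves); pivot element 1.
Divide row 2 by 1; eliminate column x2 from the other rows.
Row 1 update in column s1: 3/13 − 0·(-1/13) = 3/13.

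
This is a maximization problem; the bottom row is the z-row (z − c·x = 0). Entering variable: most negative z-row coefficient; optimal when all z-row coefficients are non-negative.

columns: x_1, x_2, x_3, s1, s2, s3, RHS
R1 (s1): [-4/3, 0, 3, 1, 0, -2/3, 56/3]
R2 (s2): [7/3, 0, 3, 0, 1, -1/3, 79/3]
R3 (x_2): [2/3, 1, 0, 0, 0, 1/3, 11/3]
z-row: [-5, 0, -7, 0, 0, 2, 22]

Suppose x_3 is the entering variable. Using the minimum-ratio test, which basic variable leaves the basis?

s1

Column x_3 entries and ratios — s1: (56/3)/3 = 56/9; s2: (79/3)/3 = 79/9; x_2: 0 ≤ 0, skip.
Smallest ratio is 56/9 in the row of s1, so s1 leaves.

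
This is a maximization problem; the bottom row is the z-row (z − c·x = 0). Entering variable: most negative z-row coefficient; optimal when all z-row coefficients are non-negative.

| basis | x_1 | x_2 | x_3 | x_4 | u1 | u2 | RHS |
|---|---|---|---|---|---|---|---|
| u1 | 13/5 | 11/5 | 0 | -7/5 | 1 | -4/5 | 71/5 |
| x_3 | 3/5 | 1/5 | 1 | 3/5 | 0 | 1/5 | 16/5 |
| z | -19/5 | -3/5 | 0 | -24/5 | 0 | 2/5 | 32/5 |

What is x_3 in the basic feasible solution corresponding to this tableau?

16/5

x_3 is basic (row 2); its value is the RHS of that row, 16/5.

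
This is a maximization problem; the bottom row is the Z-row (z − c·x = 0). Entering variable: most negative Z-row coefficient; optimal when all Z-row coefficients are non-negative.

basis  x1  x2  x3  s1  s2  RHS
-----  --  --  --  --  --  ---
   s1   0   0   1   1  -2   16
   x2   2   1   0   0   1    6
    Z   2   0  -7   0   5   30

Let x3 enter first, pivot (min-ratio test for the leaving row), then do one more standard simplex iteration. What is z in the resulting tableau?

196

Ratio test on column x3 — row 1: 16/1 = 16; row 2: entry 0 ≤ 0. Minimum is 16 at row 1 (s1 leaves); pivot element 1.
Pivot on row 1; the Z-row RHS becomes 30 − (-7)·16 = 142.
Next entering variable (most negative Z-row entry -9): s2.
Ratio test on column s2 — row 1: entry -2 ≤ 0; row 2: 6/1 = 6. Minimum is 6 at row 2 (x2 leaves); pivot element 1.
After the second pivot the Z-row RHS is 142 − (-9)·6 = 196.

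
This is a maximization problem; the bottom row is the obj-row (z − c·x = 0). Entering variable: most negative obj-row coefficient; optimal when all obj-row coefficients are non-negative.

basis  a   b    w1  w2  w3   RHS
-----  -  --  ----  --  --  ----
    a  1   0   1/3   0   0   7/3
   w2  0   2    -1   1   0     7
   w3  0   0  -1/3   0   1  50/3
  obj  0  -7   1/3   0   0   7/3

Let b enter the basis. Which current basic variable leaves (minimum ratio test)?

Column b entries and ratios — a: 0 ≤ 0, skip; w2: 7/2 = 7/2; w3: 0 ≤ 0, skip.
Smallest ratio is 7/2 in the row of w2, so w2 leaves.

w2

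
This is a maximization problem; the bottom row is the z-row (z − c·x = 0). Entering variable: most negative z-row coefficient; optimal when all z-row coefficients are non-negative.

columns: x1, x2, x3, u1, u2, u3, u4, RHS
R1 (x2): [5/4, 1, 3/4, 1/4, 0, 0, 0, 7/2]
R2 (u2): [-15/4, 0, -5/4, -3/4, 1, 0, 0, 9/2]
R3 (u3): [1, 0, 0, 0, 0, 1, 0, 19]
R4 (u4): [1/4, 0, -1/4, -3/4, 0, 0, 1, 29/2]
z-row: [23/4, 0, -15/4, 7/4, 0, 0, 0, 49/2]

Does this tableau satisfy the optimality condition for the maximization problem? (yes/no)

The z-row has a negative entry -15/4 in column x3, so it is not optimal.

no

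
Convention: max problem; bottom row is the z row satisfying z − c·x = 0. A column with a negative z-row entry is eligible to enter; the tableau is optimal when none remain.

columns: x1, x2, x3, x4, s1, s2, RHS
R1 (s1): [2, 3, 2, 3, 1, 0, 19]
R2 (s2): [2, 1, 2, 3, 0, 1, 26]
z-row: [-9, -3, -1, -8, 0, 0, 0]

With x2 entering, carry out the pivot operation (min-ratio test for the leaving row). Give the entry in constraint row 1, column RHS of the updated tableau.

19/3

Ratio test on column x2 — row 1: 19/3 = 19/3; row 2: 26/1 = 26. Minimum is 19/3 at row 1 (s1 leaves); pivot element 3.
Divide row 1 by 3; eliminate column x2 from the other rows.
In the new row 1, the RHS entry is the old entry divided by the pivot: 19/3 = 19/3.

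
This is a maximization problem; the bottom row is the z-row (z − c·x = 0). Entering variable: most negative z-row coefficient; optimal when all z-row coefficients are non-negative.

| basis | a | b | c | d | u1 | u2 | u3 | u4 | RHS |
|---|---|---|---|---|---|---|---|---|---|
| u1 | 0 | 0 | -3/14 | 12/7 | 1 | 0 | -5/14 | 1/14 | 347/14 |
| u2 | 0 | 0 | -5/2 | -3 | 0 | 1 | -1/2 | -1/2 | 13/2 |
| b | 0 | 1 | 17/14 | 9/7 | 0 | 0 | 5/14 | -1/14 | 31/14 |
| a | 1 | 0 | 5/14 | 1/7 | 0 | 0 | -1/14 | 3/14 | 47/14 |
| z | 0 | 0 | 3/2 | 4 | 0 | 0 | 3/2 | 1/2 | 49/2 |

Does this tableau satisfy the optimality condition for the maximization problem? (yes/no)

Every z-row coefficient is ≥ 0, so the tableau is optimal.

yes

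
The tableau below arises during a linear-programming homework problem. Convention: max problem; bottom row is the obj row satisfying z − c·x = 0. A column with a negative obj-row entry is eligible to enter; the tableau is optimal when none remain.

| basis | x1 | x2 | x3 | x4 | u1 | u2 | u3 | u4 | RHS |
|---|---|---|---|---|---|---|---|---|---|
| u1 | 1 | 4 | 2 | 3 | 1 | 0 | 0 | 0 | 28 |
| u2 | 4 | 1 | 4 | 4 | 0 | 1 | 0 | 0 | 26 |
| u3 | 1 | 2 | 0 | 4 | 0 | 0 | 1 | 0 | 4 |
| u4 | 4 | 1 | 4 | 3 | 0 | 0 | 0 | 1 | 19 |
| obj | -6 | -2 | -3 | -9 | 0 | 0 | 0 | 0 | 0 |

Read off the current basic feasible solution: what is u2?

26

u2 is basic (row 2); its value is the RHS of that row, 26.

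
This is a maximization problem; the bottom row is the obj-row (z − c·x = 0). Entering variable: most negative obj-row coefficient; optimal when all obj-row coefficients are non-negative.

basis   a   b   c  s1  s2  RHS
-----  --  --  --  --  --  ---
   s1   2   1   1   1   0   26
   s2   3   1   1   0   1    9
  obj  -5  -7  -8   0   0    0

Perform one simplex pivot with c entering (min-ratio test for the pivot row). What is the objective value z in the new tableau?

72

Ratio test on column c — row 1: 26/1 = 26; row 2: 9/1 = 9. Minimum is 9 at row 2 (s2 leaves); pivot element 1.
Pivot on row 2; the obj-row RHS becomes 0 − (-8)·9 = 72.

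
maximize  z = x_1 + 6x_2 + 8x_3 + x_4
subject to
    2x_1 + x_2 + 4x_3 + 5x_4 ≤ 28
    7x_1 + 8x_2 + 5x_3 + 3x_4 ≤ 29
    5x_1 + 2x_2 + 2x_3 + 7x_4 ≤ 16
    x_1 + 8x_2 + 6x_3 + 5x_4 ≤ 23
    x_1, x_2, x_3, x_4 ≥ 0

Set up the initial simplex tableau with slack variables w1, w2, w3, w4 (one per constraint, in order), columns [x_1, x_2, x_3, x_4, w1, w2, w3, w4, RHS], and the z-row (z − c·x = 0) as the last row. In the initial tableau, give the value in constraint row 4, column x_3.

6

Constraint 4 has coefficient 6 on x_3.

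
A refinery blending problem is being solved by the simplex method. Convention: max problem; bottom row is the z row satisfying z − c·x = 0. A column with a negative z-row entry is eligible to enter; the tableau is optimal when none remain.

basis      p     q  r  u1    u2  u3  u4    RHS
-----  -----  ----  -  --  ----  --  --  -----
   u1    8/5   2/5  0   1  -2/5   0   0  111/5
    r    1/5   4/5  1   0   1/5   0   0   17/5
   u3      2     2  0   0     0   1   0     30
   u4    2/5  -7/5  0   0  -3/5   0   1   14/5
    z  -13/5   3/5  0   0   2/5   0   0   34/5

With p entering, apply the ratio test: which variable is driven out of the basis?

Column p entries and ratios — u1: (111/5)/(8/5) = 111/8; r: (17/5)/(1/5) = 17; u3: 30/2 = 15; u4: (14/5)/(2/5) = 7.
Smallest ratio is 7 in the row of u4, so u4 leaves.

u4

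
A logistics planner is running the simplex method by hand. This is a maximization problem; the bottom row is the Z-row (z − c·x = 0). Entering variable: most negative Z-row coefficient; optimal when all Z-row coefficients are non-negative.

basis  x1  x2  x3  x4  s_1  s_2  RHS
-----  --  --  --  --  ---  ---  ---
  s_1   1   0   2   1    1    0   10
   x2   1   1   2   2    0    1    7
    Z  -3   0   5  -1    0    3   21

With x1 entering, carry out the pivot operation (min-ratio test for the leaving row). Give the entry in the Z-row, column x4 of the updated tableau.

Ratio test on column x1 — row 1: 10/1 = 10; row 2: 7/1 = 7. Minimum is 7 at row 2 (x2 leaves); pivot element 1.
Divide row 2 by 1; eliminate column x1 from the other rows.
Z-row update in column x4: -1 − (-3)·2 = 5.

5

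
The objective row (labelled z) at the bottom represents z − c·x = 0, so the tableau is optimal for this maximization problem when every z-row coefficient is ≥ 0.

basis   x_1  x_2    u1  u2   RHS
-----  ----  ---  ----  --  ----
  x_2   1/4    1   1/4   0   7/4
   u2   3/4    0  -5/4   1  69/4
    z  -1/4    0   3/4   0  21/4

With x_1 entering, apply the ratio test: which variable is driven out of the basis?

Column x_1 entries and ratios — x_2: (7/4)/(1/4) = 7; u2: (69/4)/(3/4) = 23.
Smallest ratio is 7 in the row of x_2, so x_2 leaves.

x_2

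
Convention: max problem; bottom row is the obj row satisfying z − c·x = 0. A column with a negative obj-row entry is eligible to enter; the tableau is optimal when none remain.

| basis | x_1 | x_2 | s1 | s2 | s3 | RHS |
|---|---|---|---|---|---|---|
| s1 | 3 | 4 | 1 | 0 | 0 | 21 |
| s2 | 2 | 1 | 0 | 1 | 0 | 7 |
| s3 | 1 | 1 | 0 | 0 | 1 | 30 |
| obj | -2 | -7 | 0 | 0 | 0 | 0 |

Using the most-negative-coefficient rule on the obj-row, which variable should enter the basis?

x_2

Negative obj-row entries: x_1: -2, x_2: -7.
The most negative is -7 in column x_2, so x_2 enters.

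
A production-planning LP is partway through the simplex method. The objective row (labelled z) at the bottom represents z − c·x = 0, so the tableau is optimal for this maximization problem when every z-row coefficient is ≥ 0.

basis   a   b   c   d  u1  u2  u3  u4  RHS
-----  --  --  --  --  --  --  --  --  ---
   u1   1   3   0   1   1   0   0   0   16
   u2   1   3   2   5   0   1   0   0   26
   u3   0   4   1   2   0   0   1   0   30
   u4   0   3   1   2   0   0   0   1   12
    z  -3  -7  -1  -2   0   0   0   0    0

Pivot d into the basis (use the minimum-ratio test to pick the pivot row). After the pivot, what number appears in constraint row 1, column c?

Ratio test on column d — row 1: 16/1 = 16; row 2: 26/5 = 26/5; row 3: 30/2 = 15; row 4: 12/2 = 6. Minimum is 26/5 at row 2 (u2 leaves); pivot element 5.
Divide row 2 by 5; eliminate column d from the other rows.
Row 1 update in column c: 0 − 1·(2/5) = -2/5.

-2/5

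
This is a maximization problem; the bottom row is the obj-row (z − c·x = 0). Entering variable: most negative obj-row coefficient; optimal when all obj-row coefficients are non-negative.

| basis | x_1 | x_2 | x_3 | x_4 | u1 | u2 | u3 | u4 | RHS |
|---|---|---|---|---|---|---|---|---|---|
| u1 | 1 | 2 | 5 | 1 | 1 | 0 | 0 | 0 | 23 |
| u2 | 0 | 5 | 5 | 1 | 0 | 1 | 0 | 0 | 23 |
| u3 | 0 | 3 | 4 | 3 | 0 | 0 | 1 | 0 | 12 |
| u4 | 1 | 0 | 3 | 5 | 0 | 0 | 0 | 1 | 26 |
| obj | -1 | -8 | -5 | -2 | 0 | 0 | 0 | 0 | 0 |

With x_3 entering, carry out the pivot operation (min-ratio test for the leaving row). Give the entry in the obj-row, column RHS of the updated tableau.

Ratio test on column x_3 — row 1: 23/5 = 23/5; row 2: 23/5 = 23/5; row 3: 12/4 = 3; row 4: 26/3 = 26/3. Minimum is 3 at row 3 (u3 leaves); pivot element 4.
Divide row 3 by 4; eliminate column x_3 from the other rows.
obj-row update in column RHS: 0 − (-5)·3 = 15.

15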